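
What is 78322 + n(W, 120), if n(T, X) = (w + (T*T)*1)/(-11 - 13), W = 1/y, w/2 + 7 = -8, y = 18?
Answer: 609041591/7776 ≈ 78323.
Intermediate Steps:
w = -30 (w = -14 + 2*(-8) = -14 - 16 = -30)
W = 1/18 ≈ 0.055556
n(T, X) = 5/4 - T²/24 (n(T, X) = (-30 + (T*T)*1)/(-11 - 13) = (-30 + T²*1)/(-24) = (-30 + T²)*(-1/24) = 5/4 - T²/24)
78322 + n(W, 120) = 78322 + (5/4 - (1/18)²/24) = 78322 + (5/4 - 1/24*1/324) = 78322 + (5/4 - 1/7776) = 78322 + 9719/7776 = 609041591/7776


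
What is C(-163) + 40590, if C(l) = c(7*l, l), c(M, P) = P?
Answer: 40427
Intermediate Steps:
C(l) = l
C(-163) + 40590 = -163 + 40590 = 40427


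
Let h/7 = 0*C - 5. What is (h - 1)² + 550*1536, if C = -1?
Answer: 846096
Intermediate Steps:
h = -35 (h = 7*(0*(-1) - 5) = 7*(0 - 5) = 7*(-5) = -35)
(h - 1)² + 550*1536 = (-35 - 1)² + 550*1536 = (-36)² + 844800 = 1296 + 844800 = 846096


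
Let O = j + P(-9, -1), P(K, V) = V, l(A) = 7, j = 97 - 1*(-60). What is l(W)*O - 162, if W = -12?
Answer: 930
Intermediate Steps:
j = 157 (j = 97 + 60 = 157)
O = 156 (O = 157 - 1 = 156)
l(W)*O - 162 = 7*156 - 162 = 1092 - 162 = 930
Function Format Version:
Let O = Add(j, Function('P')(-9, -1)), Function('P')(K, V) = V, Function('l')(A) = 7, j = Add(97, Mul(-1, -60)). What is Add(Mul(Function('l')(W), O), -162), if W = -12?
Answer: 930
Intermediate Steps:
j = 157 (j = Add(97, 60) = 157)
O = 156 (O = Add(157, -1) = 156)
Add(Mul(Function('l')(W), O), -162) = Add(Mul(7, 156), -162) = Add(1092, -162) = 930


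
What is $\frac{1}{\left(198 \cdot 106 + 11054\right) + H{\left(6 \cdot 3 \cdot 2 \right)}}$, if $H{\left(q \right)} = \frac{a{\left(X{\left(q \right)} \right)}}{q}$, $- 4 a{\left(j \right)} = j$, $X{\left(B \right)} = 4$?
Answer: $\frac{36}{1153511} \approx 3.1209 \cdot 10^{-5}$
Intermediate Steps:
$a{\left(j \right)} = - \frac{j}{4}$
$H{\left(q \right)} = - \frac{1}{q}$ ($H{\left(q \right)} = \frac{\left(- \frac{1}{4}\right) 4}{q} = - \frac{1}{q}$)
$\frac{1}{\left(198 \cdot 106 + 11054\right) + H{\left(6 \cdot 3 \cdot 2 \right)}} = \frac{1}{\left(198 \cdot 106 + 11054\right) - \frac{1}{6 \cdot 3 \cdot 2}} = \frac{1}{\left(20988 + 11054\right) - \frac{1}{18 \cdot 2}} = \frac{1}{32042 - \frac{1}{36}} = \frac{1}{\frac{1153511}{36}} = \frac{36}{1153511}$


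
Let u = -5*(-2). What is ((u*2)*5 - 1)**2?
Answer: 9801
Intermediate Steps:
u = 10
((u*2)*5 - 1)**2 = ((10*2)*5 - 1)**2 = (20*5 - 1)**2 = (100 - 1)**2 = 99**2 = 9801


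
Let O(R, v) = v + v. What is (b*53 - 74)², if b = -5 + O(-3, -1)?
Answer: 198025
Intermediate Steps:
O(R, v) = 2*v
b = -7 (b = -5 + 2*(-1) = -5 - 2 = -7)
(b*53 - 74)² = (-7*53 - 74)² = (-371 - 74)² = (-445)² = 198025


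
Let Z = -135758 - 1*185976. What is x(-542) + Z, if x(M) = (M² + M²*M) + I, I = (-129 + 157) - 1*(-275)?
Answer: -159247755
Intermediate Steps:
I = 303 (I = 28 + 275 = 303)
Z = -321734 (Z = -135758 - 185976 = -321734)
x(M) = 303 + M² + M³ (x(M) = (M² + M²*M) + 303 = (M² + M³) + 303 = 303 + M² + M³)
x(-542) + Z = (303 + (-542)² + (-542)³) - 321734 = (303 + 293764 - 159220088) - 321734 = -158926021 - 321734 = -159247755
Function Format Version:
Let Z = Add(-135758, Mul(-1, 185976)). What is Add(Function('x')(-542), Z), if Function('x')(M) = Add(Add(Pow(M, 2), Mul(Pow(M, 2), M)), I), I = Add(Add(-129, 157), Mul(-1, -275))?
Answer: -159247755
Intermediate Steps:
I = 303 (I = Add(28, 275) = 303)
Z = -321734 (Z = Add(-135758, -185976) = -321734)
Function('x')(M) = Add(303, Pow(M, 2), Pow(M, 3)) (Function('x')(M) = Add(Add(Pow(M, 2), Mul(Pow(M, 2), M)), 303) = Add(Add(Pow(M, 2), Pow(M, 3)), 303) = Add(303, Pow(M, 2), Pow(M, 3)))
Add(Function('x')(-542), Z) = Add(Add(303, Pow(-542, 2), Pow(-542, 3)), -321734) = Add(Add(303, 293764, -159220088), -321734) = Add(-158926021, -321734) = -159247755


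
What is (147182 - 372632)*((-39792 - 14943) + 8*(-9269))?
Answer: 29057574150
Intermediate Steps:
(147182 - 372632)*((-39792 - 14943) + 8*(-9269)) = -225450*(-54735 - 74152) = -225450*(-128887) = 29057574150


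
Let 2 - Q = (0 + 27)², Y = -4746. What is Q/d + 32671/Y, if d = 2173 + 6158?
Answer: -30625827/4393214 ≈ -6.9712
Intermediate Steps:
d = 8331
Q = -727 (Q = 2 - (0 + 27)² = 2 - 1*27² = 2 - 1*729 = 2 - 729 = -727)
Q/d + 32671/Y = -727/8331 + 32671/(-4746) = -727*1/8331 + 32671*(-1/4746) = -727/8331 - 32671/4746 = -30625827/4393214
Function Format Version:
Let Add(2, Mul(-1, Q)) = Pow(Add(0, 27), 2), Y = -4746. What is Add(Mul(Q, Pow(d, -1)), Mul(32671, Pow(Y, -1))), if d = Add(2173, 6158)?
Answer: Rational(-30625827, 4393214) ≈ -6.9712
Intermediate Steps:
d = 8331
Q = -727 (Q = Add(2, Mul(-1, Pow(Add(0, 27), 2))) = Add(2, Mul(-1, Pow(27, 2))) = Add(2, Mul(-1, 729)) = Add(2, -729) = -727)
Add(Mul(Q, Pow(d, -1)), Mul(32671, Pow(Y, -1))) = Add(Mul(-727, Pow(8331, -1)), Mul(32671, Pow(-4746, -1))) = Add(Mul(-727, Rational(1, 8331)), Mul(32671, Rational(-1, 4746))) = Add(Rational(-727, 8331), Rational(-32671, 4746)) = Rational(-30625827, 4393214)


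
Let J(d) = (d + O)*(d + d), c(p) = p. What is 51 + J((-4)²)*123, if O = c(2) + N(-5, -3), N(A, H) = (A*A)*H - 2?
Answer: -232173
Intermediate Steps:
N(A, H) = -2 + H*A² (N(A, H) = A²*H - 2 = H*A² - 2 = -2 + H*A²)
O = -75 (O = 2 + (-2 - 3*(-5)²) = 2 + (-2 - 3*25) = 2 + (-2 - 75) = 2 - 77 = -75)
J(d) = 2*d*(-75 + d) (J(d) = (d - 75)*(d + d) = (-75 + d)*(2*d) = 2*d*(-75 + d))
51 + J((-4)²)*123 = 51 + (2*(-4)²*(-75 + (-4)²))*123 = 51 + (2*16*(-75 + 16))*123 = 51 + (2*16*(-59))*123 = 51 - 1888*123 = 51 - 232224 = -232173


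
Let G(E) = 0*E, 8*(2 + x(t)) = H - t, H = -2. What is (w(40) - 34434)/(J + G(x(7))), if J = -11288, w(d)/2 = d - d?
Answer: 17217/5644 ≈ 3.0505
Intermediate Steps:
x(t) = -9/4 - t/8 (x(t) = -2 + (-2 - t)/8 = -2 + (-¼ - t/8) = -9/4 - t/8)
w(d) = 0 (w(d) = 2*(d - d) = 2*0 = 0)
G(E) = 0
(w(40) - 34434)/(J + G(x(7))) = (0 - 34434)/(-11288 + 0) = -34434/(-11288) = -34434*(-1/11288) = 17217/5644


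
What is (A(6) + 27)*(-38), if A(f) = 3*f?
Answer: -1710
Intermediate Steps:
(A(6) + 27)*(-38) = (3*6 + 27)*(-38) = (18 + 27)*(-38) = 45*(-38) = -1710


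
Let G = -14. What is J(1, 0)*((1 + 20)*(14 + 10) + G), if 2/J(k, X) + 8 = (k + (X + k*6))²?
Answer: 980/41 ≈ 23.902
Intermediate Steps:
J(k, X) = 2/(-8 + (X + 7*k)²) (J(k, X) = 2/(-8 + (k + (X + k*6))²) = 2/(-8 + (k + (X + 6*k))²) = 2/(-8 + (X + 7*k)²))
J(1, 0)*((1 + 20)*(14 + 10) + G) = (2/(-8 + (0 + 7*1)²))*((1 + 20)*(14 + 10) - 14) = (2/(-8 + (0 + 7)²))*(21*24 - 14) = (2/(-8 + 7²))*(504 - 14) = (2/(-8 + 49))*490 = (2/41)*490 = 980/41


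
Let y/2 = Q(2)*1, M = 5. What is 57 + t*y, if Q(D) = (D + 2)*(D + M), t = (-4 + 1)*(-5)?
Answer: 897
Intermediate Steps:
t = 15 (t = -3*(-5) = 15)
Q(D) = (2 + D)*(5 + D) (Q(D) = (D + 2)*(D + 5) = (2 + D)*(5 + D))
y = 56 (y = 2*((10 + 2² + 7*2)*1) = 2*((10 + 4 + 14)*1) = 2*(28*1) = 2*28 = 56)
57 + t*y = 57 + 15*56 = 57 + 840 = 897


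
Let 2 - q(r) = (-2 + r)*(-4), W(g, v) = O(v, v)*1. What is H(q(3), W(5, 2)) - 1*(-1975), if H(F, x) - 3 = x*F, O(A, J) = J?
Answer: 1990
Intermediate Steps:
W(g, v) = v (W(g, v) = v*1 = v)
q(r) = -6 + 4*r (q(r) = 2 - (-2 + r)*(-4) = 2 - (8 - 4*r) = 2 + (-8 + 4*r) = -6 + 4*r)
H(F, x) = 3 + F*x (H(F, x) = 3 + x*F = 3 + F*x)
H(q(3), W(5, 2)) - 1*(-1975) = (3 + (-6 + 4*3)*2) - 1*(-1975) = (3 + (-6 + 12)*2) + 1975 = (3 + 6*2) + 1975 = (3 + 12) + 1975 = 15 + 1975 = 1990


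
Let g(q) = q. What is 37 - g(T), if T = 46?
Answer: -9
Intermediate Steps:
37 - g(T) = 37 - 1*46 = 37 - 46 = -9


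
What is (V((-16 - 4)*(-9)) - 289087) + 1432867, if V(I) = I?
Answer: 1143960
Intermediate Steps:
(V((-16 - 4)*(-9)) - 289087) + 1432867 = ((-16 - 4)*(-9) - 289087) + 1432867 = (-20*(-9) - 289087) + 1432867 = (180 - 289087) + 1432867 = -288907 + 1432867 = 1143960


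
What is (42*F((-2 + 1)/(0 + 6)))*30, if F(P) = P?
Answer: -210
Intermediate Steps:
(42*F((-2 + 1)/(0 + 6)))*30 = (42*((-2 + 1)/(0 + 6)))*30 = (42*(-1/6))*30 = -7*30 = -210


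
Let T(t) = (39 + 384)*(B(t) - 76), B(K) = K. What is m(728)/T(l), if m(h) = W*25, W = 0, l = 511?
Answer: 0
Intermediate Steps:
T(t) = -32148 + 423*t (T(t) = (39 + 384)*(t - 76) = 423*(-76 + t) = -32148 + 423*t)
m(h) = 0 (m(h) = 0*25 = 0)
m(728)/T(l) = 0/(-32148 + 423*511) = 0/(-32148 + 216153) = 0/184005 = 0*(1/184005) = 0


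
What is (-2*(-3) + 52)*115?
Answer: 6670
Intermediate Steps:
(-2*(-3) + 52)*115 = (6 + 52)*115 = 58*115 = 6670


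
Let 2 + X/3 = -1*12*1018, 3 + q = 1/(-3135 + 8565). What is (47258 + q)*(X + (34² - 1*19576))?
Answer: -2355282301529/905 ≈ -2.6025e+9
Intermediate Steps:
q = -16289/5430 (q = -3 + 1/(-3135 + 8565) = -3 + 1/5430 = -16289/5430 ≈ -2.9998)
X = -36654 (X = -6 + 3*(-1*12*1018) = -6 + 3*(-12*1018) = -6 + 3*(-12216) = -6 - 36648 = -36654)
(47258 + q)*(X + (34² - 1*19576)) = (47258 - 16289/5430)*(-36654 + (34² - 1*19576)) = 256594651*(-36654 + (1156 - 19576))/5430 = 256594651*(-36654 - 18420)/5430 = (256594651/5430)*(-55074) = -2355282301529/905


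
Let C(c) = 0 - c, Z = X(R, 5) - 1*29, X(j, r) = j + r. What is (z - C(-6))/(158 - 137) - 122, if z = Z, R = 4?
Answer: -2588/21 ≈ -123.24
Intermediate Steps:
Z = -20 (Z = (4 + 5) - 1*29 = 9 - 29 = -20)
z = -20
C(c) = -c
(z - C(-6))/(158 - 137) - 122 = (-20 - (-1)*(-6))/(158 - 137) - 122 = (-20 - 1*6)/21 - 122 = (-20 - 6)/21 - 122 = (1/21)*(-26) - 122 = -26/21 - 122 = -2588/21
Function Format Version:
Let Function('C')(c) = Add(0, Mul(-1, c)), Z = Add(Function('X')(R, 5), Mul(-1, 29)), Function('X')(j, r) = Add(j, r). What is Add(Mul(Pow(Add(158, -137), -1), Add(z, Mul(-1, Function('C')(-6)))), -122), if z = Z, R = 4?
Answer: Rational(-2588, 21) ≈ -123.24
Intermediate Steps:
Z = -20 (Z = Add(Add(4, 5), Mul(-1, 29)) = Add(9, -29) = -20)
z = -20
Function('C')(c) = Mul(-1, c)
Add(Mul(Pow(Add(158, -137), -1), Add(z, Mul(-1, Function('C')(-6)))), -122) = Add(Mul(Pow(Add(158, -137), -1), Add(-20, Mul(-1, Mul(-1, -6)))), -122) = Add(Mul(Pow(21, -1), Add(-20, Mul(-1, 6))), -122) = Add(Mul(Rational(1, 21), Add(-20, -6)), -122) = Add(Mul(Rational(1, 21), -26), -122) = Add(Rational(-26, 21), -122) = Rational(-2588, 21)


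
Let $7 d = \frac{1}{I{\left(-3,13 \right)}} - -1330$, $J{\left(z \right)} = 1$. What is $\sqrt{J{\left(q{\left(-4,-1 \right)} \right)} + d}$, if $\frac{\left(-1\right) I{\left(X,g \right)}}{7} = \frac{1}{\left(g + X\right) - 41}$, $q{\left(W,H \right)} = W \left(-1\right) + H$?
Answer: $\frac{\sqrt{9390}}{7} \approx 13.843$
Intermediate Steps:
$q{\left(W,H \right)} = H - W$ ($q{\left(W,H \right)} = - W + H = H - W$)
$I{\left(X,g \right)} = - \frac{7}{-41 + X + g}$ ($I{\left(X,g \right)} = - \frac{7}{\left(g + X\right) - 41} = - \frac{7}{\left(X + g\right) - 41} = - \frac{7}{-41 + X + g}$)
$d = \frac{9341}{49}$ ($d = \frac{\frac{1}{\left(-7\right) \frac{1}{-41 - 3 + 13}} - -1330}{7} = \frac{\frac{1}{\left(-7\right) \frac{1}{-31}} + 1330}{7} = \frac{\frac{1}{\left(-7\right) \left(- \frac{1}{31}\right)} + 1330}{7} = \frac{\frac{1}{\frac{7}{31}} + 1330}{7} = \frac{\frac{31}{7} + 1330}{7} = \frac{1}{7} \cdot \frac{9341}{7} = \frac{9341}{49} \approx 190.63$)
$\sqrt{J{\left(q{\left(-4,-1 \right)} \right)} + d} = \sqrt{1 + \frac{9341}{49}} = \sqrt{\frac{9390}{49}} = \frac{\sqrt{9390}}{7}$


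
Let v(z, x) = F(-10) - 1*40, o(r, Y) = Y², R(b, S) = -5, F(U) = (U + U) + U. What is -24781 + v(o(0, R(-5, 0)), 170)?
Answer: -24851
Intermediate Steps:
F(U) = 3*U (F(U) = 2*U + U = 3*U)
v(z, x) = -70 (v(z, x) = 3*(-10) - 1*40 = -30 - 40 = -70)
-24781 + v(o(0, R(-5, 0)), 170) = -24781 - 70 = -24851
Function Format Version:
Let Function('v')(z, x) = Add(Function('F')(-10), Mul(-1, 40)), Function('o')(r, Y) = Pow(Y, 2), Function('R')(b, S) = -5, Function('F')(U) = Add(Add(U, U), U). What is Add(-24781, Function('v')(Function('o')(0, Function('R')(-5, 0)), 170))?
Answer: -24851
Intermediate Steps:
Function('F')(U) = Mul(3, U) (Function('F')(U) = Add(Mul(2, U), U) = Mul(3, U))
Function('v')(z, x) = -70 (Function('v')(z, x) = Add(Mul(3, -10), Mul(-1, 40)) = Add(-30, -40) = -70)
Add(-24781, Function('v')(Function('o')(0, Function('R')(-5, 0)), 170)) = Add(-24781, -70) = -24851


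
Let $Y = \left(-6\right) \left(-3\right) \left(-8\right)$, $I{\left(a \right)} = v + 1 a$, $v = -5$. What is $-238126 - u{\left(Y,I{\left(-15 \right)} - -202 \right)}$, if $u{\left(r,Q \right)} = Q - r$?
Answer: $-238452$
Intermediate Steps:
$I{\left(a \right)} = -5 + a$ ($I{\left(a \right)} = -5 + 1 a = -5 + a$)
$Y = -144$ ($Y = 18 \left(-8\right) = -144$)
$-238126 - u{\left(Y,I{\left(-15 \right)} - -202 \right)} = -238126 - \left(\left(\left(-5 - 15\right) - -202\right) - -144\right) = -238126 - \left(\left(-20 + 202\right) + 144\right) = -238126 - \left(182 + 144\right) = -238126 - 326 = -238452$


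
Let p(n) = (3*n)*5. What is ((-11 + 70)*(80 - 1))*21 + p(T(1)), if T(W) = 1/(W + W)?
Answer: 195777/2 ≈ 97889.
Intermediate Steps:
T(W) = 1/(2*W)
p(n) = 15*n
((-11 + 70)*(80 - 1))*21 + p(T(1)) = ((-11 + 70)*(80 - 1))*21 + 15*((½)/1) = (59*79)*21 + 15*((½)*1) = 4661*21 + 15*(½) = 97881 + 15/2 = 195777/2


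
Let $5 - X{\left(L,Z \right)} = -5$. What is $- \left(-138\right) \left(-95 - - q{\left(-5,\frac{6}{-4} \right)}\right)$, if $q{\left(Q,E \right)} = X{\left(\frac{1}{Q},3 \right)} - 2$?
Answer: $-12006$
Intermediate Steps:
$X{\left(L,Z \right)} = 10$ ($X{\left(L,Z \right)} = 5 - -5 = 5 + 5 = 10$)
$q{\left(Q,E \right)} = 8$ ($q{\left(Q,E \right)} = 10 - 2 = 8$)
$- \left(-138\right) \left(-95 - - q{\left(-5,\frac{6}{-4} \right)}\right) = - \left(-138\right) \left(-95 + \left(\left(-2\right) 0 + 8\right)\right) = - \left(-138\right) \left(-95 + \left(0 + 8\right)\right) = - \left(-138\right) \left(-95 + 8\right) = - \left(-138\right) \left(-87\right) = \left(-1\right) 12006 = -12006$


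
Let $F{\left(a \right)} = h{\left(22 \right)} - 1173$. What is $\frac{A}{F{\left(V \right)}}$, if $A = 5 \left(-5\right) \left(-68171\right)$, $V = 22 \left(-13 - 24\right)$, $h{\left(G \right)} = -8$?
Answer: $- \frac{1704275}{1181} \approx -1443.1$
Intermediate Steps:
$V = -814$ ($V = 22 \left(-37\right) = -814$)
$F{\left(a \right)} = -1181$ ($F{\left(a \right)} = -8 - 1173 = -1181$)
$A = 1704275$ ($A = \left(-25\right) \left(-68171\right) = 1704275$)
$\frac{A}{F{\left(V \right)}} = \frac{1704275}{-1181} = 1704275 \left(- \frac{1}{1181}\right) = - \frac{1704275}{1181}$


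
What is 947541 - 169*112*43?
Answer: 133637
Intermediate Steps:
947541 - 169*112*43 = 947541 - 18928*43 = 947541 - 813904 = 133637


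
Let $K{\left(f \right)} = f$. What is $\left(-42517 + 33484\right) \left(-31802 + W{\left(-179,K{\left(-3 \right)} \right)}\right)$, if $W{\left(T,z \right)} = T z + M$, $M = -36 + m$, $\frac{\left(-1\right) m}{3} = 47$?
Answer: $284015586$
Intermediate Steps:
$m = -141$ ($m = \left(-3\right) 47 = -141$)
$M = -177$ ($M = -36 - 141 = -177$)
$W{\left(T,z \right)} = -177 + T z$ ($W{\left(T,z \right)} = T z - 177 = -177 + T z$)
$\left(-42517 + 33484\right) \left(-31802 + W{\left(-179,K{\left(-3 \right)} \right)}\right) = \left(-42517 + 33484\right) \left(-31802 - -360\right) = - 9033 \left(-31802 + \left(-177 + 537\right)\right) = - 9033 \left(-31802 + 360\right) = \left(-9033\right) \left(-31442\right) = 284015586$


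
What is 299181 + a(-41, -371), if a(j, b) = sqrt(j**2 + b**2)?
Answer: 299181 + sqrt(139322) ≈ 2.9955e+5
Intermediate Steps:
a(j, b) = sqrt(b**2 + j**2)
299181 + a(-41, -371) = 299181 + sqrt((-371)**2 + (-41)**2) = 299181 + sqrt(137641 + 1681) = 299181 + sqrt(139322)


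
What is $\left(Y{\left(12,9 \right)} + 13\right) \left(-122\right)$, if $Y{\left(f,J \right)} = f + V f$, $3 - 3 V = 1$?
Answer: $-4026$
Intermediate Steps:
$V = \frac{2}{3}$ ($V = 1 - \frac{1}{3} = \frac{2}{3} \approx 0.66667$)
$Y{\left(f,J \right)} = \frac{5 f}{3}$ ($Y{\left(f,J \right)} = f + \frac{2 f}{3} = \frac{5 f}{3}$)
$\left(Y{\left(12,9 \right)} + 13\right) \left(-122\right) = \left(\frac{5}{3} \cdot 12 + 13\right) \left(-122\right) = \left(20 + 13\right) \left(-122\right) = 33 \left(-122\right) = -4026$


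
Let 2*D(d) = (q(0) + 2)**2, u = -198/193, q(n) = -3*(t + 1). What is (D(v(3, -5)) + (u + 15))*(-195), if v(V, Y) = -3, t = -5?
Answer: -4214145/193 ≈ -21835.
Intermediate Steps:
q(n) = 12 (q(n) = -3*(-5 + 1) = -3*(-4) = 12)
u = -198/193 (u = -198*1/193 = -198/193 ≈ -1.0259)
D(d) = 98 (D(d) = (12 + 2)**2/2 = (1/2)*14**2 = (1/2)*196 = 98)
(D(v(3, -5)) + (u + 15))*(-195) = (98 + (-198/193 + 15))*(-195) = (98 + 2697/193)*(-195) = (21611/193)*(-195) = -4214145/193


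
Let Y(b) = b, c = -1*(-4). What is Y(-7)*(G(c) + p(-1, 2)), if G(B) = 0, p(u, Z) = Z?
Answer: -14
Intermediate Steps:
c = 4
Y(-7)*(G(c) + p(-1, 2)) = -7*(0 + 2) = -7*2 = -14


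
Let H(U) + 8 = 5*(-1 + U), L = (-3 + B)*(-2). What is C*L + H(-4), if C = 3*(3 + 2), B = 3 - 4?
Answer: 87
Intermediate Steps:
B = -1
L = 8 (L = (-3 - 1)*(-2) = -4*(-2) = 8)
C = 15 (C = 3*5 = 15)
H(U) = -13 + 5*U (H(U) = -8 + 5*(-1 + U) = -8 + (-5 + 5*U) = -13 + 5*U)
C*L + H(-4) = 15*8 + (-13 + 5*(-4)) = 120 + (-13 - 20) = 120 - 33 = 87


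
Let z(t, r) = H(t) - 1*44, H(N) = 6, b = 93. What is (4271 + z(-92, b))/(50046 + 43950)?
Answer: 1411/31332 ≈ 0.045034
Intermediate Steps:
z(t, r) = -38 (z(t, r) = 6 - 1*44 = 6 - 44 = -38)
(4271 + z(-92, b))/(50046 + 43950) = (4271 - 38)/(50046 + 43950) = 4233/93996 = 4233*(1/93996) = 1411/31332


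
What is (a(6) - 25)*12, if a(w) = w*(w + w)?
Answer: 564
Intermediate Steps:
a(w) = 2*w² (a(w) = w*(2*w) = 2*w²)
(a(6) - 25)*12 = (2*6² - 25)*12 = (2*36 - 25)*12 = (72 - 25)*12 = 47*12 = 564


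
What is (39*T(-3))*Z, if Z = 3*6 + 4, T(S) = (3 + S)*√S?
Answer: 0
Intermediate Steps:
T(S) = √S*(3 + S)
Z = 22 (Z = 18 + 4 = 22)
(39*T(-3))*Z = (39*(√(-3)*(3 - 3)))*22 = (39*((I*√3)*0))*22 = (39*0)*22 = 0*22 = 0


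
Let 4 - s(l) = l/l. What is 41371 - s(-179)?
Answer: 41368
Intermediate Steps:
s(l) = 3 (s(l) = 4 - l/l = 4 - 1*1 = 4 - 1 = 3)
41371 - s(-179) = 41371 - 1*3 = 41371 - 3 = 41368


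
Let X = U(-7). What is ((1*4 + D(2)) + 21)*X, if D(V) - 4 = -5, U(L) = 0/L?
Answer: 0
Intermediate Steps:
U(L) = 0
D(V) = -1 (D(V) = 4 - 5 = -1)
X = 0
((1*4 + D(2)) + 21)*X = ((1*4 - 1) + 21)*0 = ((4 - 1) + 21)*0 = (3 + 21)*0 = 24*0 = 0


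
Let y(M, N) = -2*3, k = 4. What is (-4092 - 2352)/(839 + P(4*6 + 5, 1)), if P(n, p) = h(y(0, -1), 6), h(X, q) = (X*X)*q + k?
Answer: -2148/353 ≈ -6.0850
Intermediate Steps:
y(M, N) = -6
h(X, q) = 4 + q*X**2 (h(X, q) = (X*X)*q + 4 = X**2*q + 4 = q*X**2 + 4 = 4 + q*X**2)
P(n, p) = 220 (P(n, p) = 4 + 6*(-6)**2 = 4 + 6*36 = 4 + 216 = 220)
(-4092 - 2352)/(839 + P(4*6 + 5, 1)) = (-4092 - 2352)/(839 + 220) = -6444/1059 = -6444*1/1059 = -2148/353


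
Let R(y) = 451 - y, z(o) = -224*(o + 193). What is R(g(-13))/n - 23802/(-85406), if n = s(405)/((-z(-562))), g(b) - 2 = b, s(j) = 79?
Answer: -1630701595437/3373537 ≈ -4.8338e+5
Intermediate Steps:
z(o) = -43232 - 224*o (z(o) = -224*(193 + o) = -43232 - 224*o)
g(b) = 2 + b
n = -79/82656 (n = 79/((-(-43232 - 224*(-562)))) = 79/((-(-43232 + 125888))) = 79/((-1*82656)) = 79/(-82656) = 79*(-1/82656) = -79/82656 ≈ -0.00095577)
R(g(-13))/n - 23802/(-85406) = (451 - (2 - 13))/(-79/82656) - 23802/(-85406) = (451 - 1*(-11))*(-82656/79) - 23802*(-1/85406) = (451 + 11)*(-82656/79) + 11901/42703 = 462*(-82656/79) + 11901/42703 = -38187072/79 + 11901/42703 = -1630701595437/3373537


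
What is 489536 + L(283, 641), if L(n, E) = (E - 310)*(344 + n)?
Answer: 697073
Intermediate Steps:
L(n, E) = (-310 + E)*(344 + n)
489536 + L(283, 641) = 489536 + (-106640 - 310*283 + 344*641 + 641*283) = 489536 + (-106640 - 87730 + 220504 + 181403) = 489536 + 207537 = 697073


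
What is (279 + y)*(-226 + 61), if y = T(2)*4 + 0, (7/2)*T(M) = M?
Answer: -324885/7 ≈ -46412.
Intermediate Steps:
T(M) = 2*M/7
y = 16/7 (y = ((2/7)*2)*4 + 0 = (4/7)*4 + 0 = 16/7 + 0 = 16/7 ≈ 2.2857)
(279 + y)*(-226 + 61) = (279 + 16/7)*(-226 + 61) = (1969/7)*(-165) = -324885/7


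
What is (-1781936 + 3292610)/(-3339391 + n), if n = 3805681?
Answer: 22889/7065 ≈ 3.2398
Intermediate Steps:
(-1781936 + 3292610)/(-3339391 + n) = (-1781936 + 3292610)/(-3339391 + 3805681) = 1510674/466290 = 1510674*(1/466290) = 22889/7065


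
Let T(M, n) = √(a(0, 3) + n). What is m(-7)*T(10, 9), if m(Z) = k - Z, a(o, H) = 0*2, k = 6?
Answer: 39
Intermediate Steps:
a(o, H) = 0
m(Z) = 6 - Z
T(M, n) = √n (T(M, n) = √(0 + n) = √n)
m(-7)*T(10, 9) = (6 - 1*(-7))*√9 = (6 + 7)*3 = 13*3 = 39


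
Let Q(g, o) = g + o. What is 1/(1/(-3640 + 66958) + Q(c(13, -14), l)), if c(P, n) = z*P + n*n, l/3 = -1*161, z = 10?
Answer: -63318/9940925 ≈ -0.0063694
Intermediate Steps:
l = -483 (l = 3*(-1*161) = 3*(-161) = -483)
c(P, n) = n**2 + 10*P (c(P, n) = 10*P + n*n = 10*P + n**2 = n**2 + 10*P)
1/(1/(-3640 + 66958) + Q(c(13, -14), l)) = 1/(1/(-3640 + 66958) + (((-14)**2 + 10*13) - 483)) = 1/(1/63318 + ((196 + 130) - 483)) = 1/(1/63318 + (326 - 483)) = 1/(1/63318 - 157) = 1/(-9940925/63318) = -63318/9940925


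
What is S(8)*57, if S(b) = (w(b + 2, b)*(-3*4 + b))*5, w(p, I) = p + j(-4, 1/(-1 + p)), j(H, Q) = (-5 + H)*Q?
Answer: -10260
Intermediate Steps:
j(H, Q) = Q*(-5 + H)
w(p, I) = p - 9/(-1 + p) (w(p, I) = p + (-5 - 4)/(-1 + p) = p - 9/(-1 + p))
S(b) = 5*(-12 + b)*(-9 + (1 + b)*(2 + b))/(1 + b) (S(b) = (((-9 + (b + 2)*(-1 + (b + 2)))/(-1 + (b + 2)))*(-3*4 + b))*5 = (((-9 + (2 + b)*(-1 + (2 + b)))/(-1 + (2 + b)))*(-12 + b))*5 = (((-9 + (2 + b)*(1 + b))/(1 + b))*(-12 + b))*5 = (((-9 + (1 + b)*(2 + b))/(1 + b))*(-12 + b))*5 = ((-12 + b)*(-9 + (1 + b)*(2 + b))/(1 + b))*5 = 5*(-12 + b)*(-9 + (1 + b)*(2 + b))/(1 + b))
S(8)*57 = (5*(-12 + 8)*(-9 + (1 + 8)*(2 + 8))/(1 + 8))*57 = (5*(-4)*(-9 + 9*10)/9)*57 = (5*(⅑)*(-4)*(-9 + 90))*57 = (5*(⅑)*(-4)*81)*57 = -180*57 = -10260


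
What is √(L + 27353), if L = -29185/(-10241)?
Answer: √58551612922/1463 ≈ 165.40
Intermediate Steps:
L = 29185/10241 (L = -29185*(-1/10241) = 29185/10241 ≈ 2.8498)
√(L + 27353) = √(29185/10241 + 27353) = √(280151258/10241) = √58551612922/1463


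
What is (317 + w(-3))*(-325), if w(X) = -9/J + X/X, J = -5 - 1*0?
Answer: -103935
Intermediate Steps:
J = -5 (J = -5 + 0 = -5)
w(X) = 14/5 (w(X) = -9/(-5) + X/X = -9*(-1/5) + 1 = 9/5 + 1 = 14/5)
(317 + w(-3))*(-325) = (317 + 14/5)*(-325) = (1599/5)*(-325) = -103935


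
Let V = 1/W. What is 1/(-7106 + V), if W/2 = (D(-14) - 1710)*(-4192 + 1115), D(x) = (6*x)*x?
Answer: -3286236/23351993015 ≈ -0.00014073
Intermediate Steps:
D(x) = 6*x²
W = 3286236 (W = 2*((6*(-14)² - 1710)*(-4192 + 1115)) = 2*((6*196 - 1710)*(-3077)) = 2*((1176 - 1710)*(-3077)) = 2*(-534*(-3077)) = 2*1643118 = 3286236)
V = 1/3286236 ≈ 3.0430e-7
1/(-7106 + V) = 1/(-7106 + 1/3286236) = 1/(-23351993015/3286236) = -3286236/23351993015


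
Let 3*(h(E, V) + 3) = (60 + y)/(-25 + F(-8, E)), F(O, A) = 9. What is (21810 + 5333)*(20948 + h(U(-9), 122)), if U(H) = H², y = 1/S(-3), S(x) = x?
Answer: 81860600843/144 ≈ 5.6848e+8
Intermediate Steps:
y = -⅓ (y = 1/(-3) = -⅓ ≈ -0.33333)
h(E, V) = -611/144 (h(E, V) = -3 + ((60 - ⅓)/(-25 + 9))/3 = -3 + ((179/3)/(-16))/3 = -3 + ((179/3)*(-1/16))/3 = -3 + (⅓)*(-179/48) = -3 - 179/144 = -611/144)
(21810 + 5333)*(20948 + h(U(-9), 122)) = (21810 + 5333)*(20948 - 611/144) = 27143*(3015901/144) = 81860600843/144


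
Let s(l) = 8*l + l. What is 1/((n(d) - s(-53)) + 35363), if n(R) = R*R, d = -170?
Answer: 1/64740 ≈ 1.5446e-5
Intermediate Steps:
s(l) = 9*l
n(R) = R²
1/((n(d) - s(-53)) + 35363) = 1/(((-170)² - 9*(-53)) + 35363) = 1/((28900 - 1*(-477)) + 35363) = 1/((28900 + 477) + 35363) = 1/(29377 + 35363) = 1/64740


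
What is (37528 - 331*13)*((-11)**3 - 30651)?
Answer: -1062601950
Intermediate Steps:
(37528 - 331*13)*((-11)**3 - 30651) = (37528 - 4303)*(-1331 - 30651) = 33225*(-31982) = -1062601950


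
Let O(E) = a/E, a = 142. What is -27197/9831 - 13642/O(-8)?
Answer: 534527021/698001 ≈ 765.80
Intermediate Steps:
O(E) = 142/E
-27197/9831 - 13642/O(-8) = -27197/9831 - 13642/(142/(-8)) = -27197*1/9831 - 13642/(142*(-⅛)) = -27197/9831 - 13642/(-71/4) = -27197/9831 - 13642*(-4/71) = -27197/9831 + 54568/71 = 534527021/698001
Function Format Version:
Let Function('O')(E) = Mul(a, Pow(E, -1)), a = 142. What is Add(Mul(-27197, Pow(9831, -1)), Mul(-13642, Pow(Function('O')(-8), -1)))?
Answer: Rational(534527021, 698001) ≈ 765.80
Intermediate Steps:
Function('O')(E) = Mul(142, Pow(E, -1))
Add(Mul(-27197, Pow(9831, -1)), Mul(-13642, Pow(Function('O')(-8), -1))) = Add(Mul(-27197, Pow(9831, -1)), Mul(-13642, Pow(Mul(142, Pow(-8, -1)), -1))) = Add(Mul(-27197, Rational(1, 9831)), Mul(-13642, Pow(Mul(142, Rational(-1, 8)), -1))) = Add(Rational(-27197, 9831), Mul(-13642, Pow(Rational(-71, 4), -1))) = Add(Rational(-27197, 9831), Mul(-13642, Rational(-4, 71))) = Add(Rational(-27197, 9831), Rational(54568, 71)) = Rational(534527021, 698001)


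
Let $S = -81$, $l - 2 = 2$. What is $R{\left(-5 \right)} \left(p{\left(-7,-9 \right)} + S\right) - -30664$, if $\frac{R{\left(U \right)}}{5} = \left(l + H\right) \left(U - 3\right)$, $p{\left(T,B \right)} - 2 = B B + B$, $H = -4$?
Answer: $30664$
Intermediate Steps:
$l = 4$ ($l = 2 + 2 = 4$)
$p{\left(T,B \right)} = 2 + B + B^{2}$ ($p{\left(T,B \right)} = 2 + \left(B B + B\right) = 2 + \left(B^{2} + B\right) = 2 + \left(B + B^{2}\right) = 2 + B + B^{2}$)
$R{\left(U \right)} = 0$ ($R{\left(U \right)} = 5 \left(4 - 4\right) \left(U - 3\right) = 5 \cdot 0 \left(-3 + U\right) = 5 \cdot 0 = 0$)
$R{\left(-5 \right)} \left(p{\left(-7,-9 \right)} + S\right) - -30664 = 0 \left(\left(2 - 9 + \left(-9\right)^{2}\right) - 81\right) - -30664 = 0 \left(\left(2 - 9 + 81\right) - 81\right) + 30664 = 0 \left(74 - 81\right) + 30664 = 0 \left(-7\right) + 30664 = 0 + 30664 = 30664$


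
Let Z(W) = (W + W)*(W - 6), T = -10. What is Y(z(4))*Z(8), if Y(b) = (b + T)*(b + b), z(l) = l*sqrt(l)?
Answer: -1024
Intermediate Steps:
Z(W) = 2*W*(-6 + W) (Z(W) = (2*W)*(-6 + W) = 2*W*(-6 + W))
z(l) = l**(3/2)
Y(b) = 2*b*(-10 + b) (Y(b) = (b - 10)*(b + b) = (-10 + b)*(2*b) = 2*b*(-10 + b))
Y(z(4))*Z(8) = (2*4**(3/2)*(-10 + 4**(3/2)))*(2*8*(-6 + 8)) = (2*8*(-10 + 8))*(2*8*2) = (2*8*(-2))*32 = -32*32 = -1024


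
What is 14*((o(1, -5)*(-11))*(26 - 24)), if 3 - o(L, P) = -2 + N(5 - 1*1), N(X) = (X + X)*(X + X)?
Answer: 18172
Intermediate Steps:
N(X) = 4*X² (N(X) = (2*X)*(2*X) = 4*X²)
o(L, P) = -59 (o(L, P) = 3 - (-2 + 4*(5 - 1*1)²) = 3 - (-2 + 4*(5 - 1)²) = 3 - (-2 + 4*4²) = 3 - (-2 + 4*16) = 3 - (-2 + 64) = 3 - 1*62 = 3 - 62 = -59)
14*((o(1, -5)*(-11))*(26 - 24)) = 14*((-59*(-11))*(26 - 24)) = 14*(649*2) = 14*1298 = 18172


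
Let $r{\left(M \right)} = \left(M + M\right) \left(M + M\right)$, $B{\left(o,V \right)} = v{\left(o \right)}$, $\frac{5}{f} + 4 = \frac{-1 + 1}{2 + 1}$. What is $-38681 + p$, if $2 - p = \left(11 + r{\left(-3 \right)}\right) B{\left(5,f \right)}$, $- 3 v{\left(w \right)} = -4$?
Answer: $- \frac{116225}{3} \approx -38742.0$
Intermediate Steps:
$f = - \frac{5}{4}$ ($f = \frac{5}{-4 + \frac{-1 + 1}{2 + 1}} = \frac{5}{-4 + \frac{0}{3}} = \frac{5}{-4 + 0 \cdot \frac{1}{3}} = \frac{5}{-4 + 0} = \frac{5}{-4} = 5 \left(- \frac{1}{4}\right) = - \frac{5}{4} \approx -1.25$)
$v{\left(w \right)} = \frac{4}{3}$ ($v{\left(w \right)} = \left(- \frac{1}{3}\right) \left(-4\right) = \frac{4}{3}$)
$B{\left(o,V \right)} = \frac{4}{3}$
$r{\left(M \right)} = 4 M^{2}$ ($r{\left(M \right)} = 2 M 2 M = 4 M^{2}$)
$p = - \frac{182}{3}$ ($p = 2 - \left(11 + 4 \left(-3\right)^{2}\right) \frac{4}{3} = 2 - \left(11 + 4 \cdot 9\right) \frac{4}{3} = 2 - \left(11 + 36\right) \frac{4}{3} = 2 - 47 \cdot \frac{4}{3} = 2 - \frac{188}{3} = - \frac{182}{3} \approx -60.667$)
$-38681 + p = -38681 - \frac{182}{3} = - \frac{116225}{3}$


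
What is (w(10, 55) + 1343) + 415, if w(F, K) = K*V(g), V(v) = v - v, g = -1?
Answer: 1758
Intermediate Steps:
V(v) = 0
w(F, K) = 0 (w(F, K) = K*0 = 0)
(w(10, 55) + 1343) + 415 = (0 + 1343) + 415 = 1343 + 415 = 1758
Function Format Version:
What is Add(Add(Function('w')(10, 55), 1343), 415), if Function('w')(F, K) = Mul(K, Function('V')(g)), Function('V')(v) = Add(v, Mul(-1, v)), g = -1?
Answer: 1758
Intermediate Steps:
Function('V')(v) = 0
Function('w')(F, K) = 0 (Function('w')(F, K) = Mul(K, 0) = 0)
Add(Add(Function('w')(10, 55), 1343), 415) = Add(Add(0, 1343), 415) = Add(1343, 415) = 1758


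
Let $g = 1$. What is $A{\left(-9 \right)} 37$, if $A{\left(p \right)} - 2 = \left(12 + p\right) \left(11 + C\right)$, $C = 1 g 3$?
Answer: $1628$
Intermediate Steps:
$C = 3$ ($C = 1 \cdot 1 \cdot 3 = 1 \cdot 3 = 3$)
$A{\left(p \right)} = 170 + 14 p$ ($A{\left(p \right)} = 2 + \left(12 + p\right) \left(11 + 3\right) = 2 + \left(12 + p\right) 14 = 2 + \left(168 + 14 p\right) = 170 + 14 p$)
$A{\left(-9 \right)} 37 = \left(170 + 14 \left(-9\right)\right) 37 = \left(170 - 126\right) 37 = 44 \cdot 37 = 1628$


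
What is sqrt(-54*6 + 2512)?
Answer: 2*sqrt(547) ≈ 46.776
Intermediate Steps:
sqrt(-54*6 + 2512) = sqrt(-324 + 2512) = sqrt(2188) = 2*sqrt(547)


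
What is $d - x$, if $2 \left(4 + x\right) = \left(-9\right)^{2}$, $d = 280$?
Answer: $\frac{487}{2} \approx 243.5$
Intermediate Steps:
$x = \frac{73}{2}$ ($x = -4 + \frac{\left(-9\right)^{2}}{2} = -4 + \frac{1}{2} \cdot 81 = -4 + \frac{81}{2} = \frac{73}{2} \approx 36.5$)
$d - x = 280 - \frac{73}{2} = \frac{487}{2}$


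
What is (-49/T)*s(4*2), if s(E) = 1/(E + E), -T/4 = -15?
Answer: -49/960 ≈ -0.051042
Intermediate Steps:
T = 60 (T = -4*(-15) = 60)
s(E) = 1/(2*E)
(-49/T)*s(4*2) = (-49/60)*(1/(2*((4*2)))) = (-49*1/60)*((½)/8) = -49/(120*8) = -49/60*1/16 = -49/960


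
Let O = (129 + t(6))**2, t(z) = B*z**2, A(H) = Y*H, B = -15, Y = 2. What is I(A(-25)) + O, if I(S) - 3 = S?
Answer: 168874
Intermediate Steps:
A(H) = 2*H
I(S) = 3 + S
t(z) = -15*z**2
O = 168921 (O = (129 - 15*6**2)**2 = (129 - 15*36)**2 = (129 - 540)**2 = (-411)**2 = 168921)
I(A(-25)) + O = (3 + 2*(-25)) + 168921 = (3 - 50) + 168921 = -47 + 168921 = 168874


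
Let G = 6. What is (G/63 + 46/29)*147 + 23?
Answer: 7835/29 ≈ 270.17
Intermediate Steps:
(G/63 + 46/29)*147 + 23 = (6/63 + 46/29)*147 + 23 = (6*(1/63) + 46*(1/29))*147 + 23 = (2/21 + 46/29)*147 + 23 = (1024/609)*147 + 23 = 7168/29 + 23 = 7835/29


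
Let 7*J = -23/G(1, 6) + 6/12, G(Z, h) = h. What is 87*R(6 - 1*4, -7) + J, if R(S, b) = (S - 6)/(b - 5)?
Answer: 599/21 ≈ 28.524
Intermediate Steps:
R(S, b) = (-6 + S)/(-5 + b)
J = -10/21 (J = (-23/6 + 6/12)/7 = (-23*⅙ + 6*(1/12))/7 = (-23/6 + ½)/7 = (⅐)*(-10/3) = -10/21 ≈ -0.47619)
87*R(6 - 1*4, -7) + J = 87*((-6 + (6 - 1*4))/(-5 - 7)) - 10/21 = 87*((-6 + (6 - 4))/(-12)) - 10/21 = 87*(-(-6 + 2)/12) - 10/21 = 87*(-1/12*(-4)) - 10/21 = 87*(⅓) - 10/21 = 29 - 10/21 = 599/21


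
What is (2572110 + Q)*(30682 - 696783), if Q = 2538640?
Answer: -3404275685750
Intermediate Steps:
(2572110 + Q)*(30682 - 696783) = (2572110 + 2538640)*(30682 - 696783) = 5110750*(-666101) = -3404275685750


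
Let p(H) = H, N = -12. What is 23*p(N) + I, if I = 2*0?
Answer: -276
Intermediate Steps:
I = 0
23*p(N) + I = 23*(-12) + 0 = -276 + 0 = -276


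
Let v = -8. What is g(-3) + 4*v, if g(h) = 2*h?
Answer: -38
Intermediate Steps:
g(-3) + 4*v = 2*(-3) + 4*(-8) = -6 - 32 = -38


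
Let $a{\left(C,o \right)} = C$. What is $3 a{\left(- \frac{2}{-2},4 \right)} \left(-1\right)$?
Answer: $-3$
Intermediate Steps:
$3 a{\left(- \frac{2}{-2},4 \right)} \left(-1\right) = 3 \left(- \frac{2}{-2}\right) \left(-1\right) = 3 \left(\left(-2\right) \left(- \frac{1}{2}\right)\right) \left(-1\right) = 3 \cdot 1 \left(-1\right) = 3 \left(-1\right) = -3$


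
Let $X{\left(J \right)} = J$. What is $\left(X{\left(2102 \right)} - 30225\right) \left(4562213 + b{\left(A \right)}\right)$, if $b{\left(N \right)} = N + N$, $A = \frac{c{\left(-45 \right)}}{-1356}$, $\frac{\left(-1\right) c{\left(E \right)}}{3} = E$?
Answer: $- \frac{28996502995439}{226} \approx -1.283 \cdot 10^{11}$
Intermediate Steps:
$c{\left(E \right)} = - 3 E$
$A = - \frac{45}{452}$ ($A = \frac{\left(-3\right) \left(-45\right)}{-1356} = 135 \left(- \frac{1}{1356}\right) = - \frac{45}{452} \approx -0.099558$)
$b{\left(N \right)} = 2 N$
$\left(X{\left(2102 \right)} - 30225\right) \left(4562213 + b{\left(A \right)}\right) = \left(2102 - 30225\right) \left(4562213 + 2 \left(- \frac{45}{452}\right)\right) = - 28123 \left(4562213 - \frac{45}{226}\right) = \left(-28123\right) \frac{1031060093}{226} = - \frac{28996502995439}{226}$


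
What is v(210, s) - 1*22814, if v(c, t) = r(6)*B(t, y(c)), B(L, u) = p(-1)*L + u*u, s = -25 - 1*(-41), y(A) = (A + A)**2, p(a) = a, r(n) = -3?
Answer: -93350902766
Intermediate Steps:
y(A) = 4*A**2 (y(A) = (2*A)**2 = 4*A**2)
s = 16 (s = -25 + 41 = 16)
B(L, u) = u**2 - L (B(L, u) = -L + u*u = -L + u**2 = u**2 - L)
v(c, t) = -48*c**4 + 3*t (v(c, t) = -3*((4*c**2)**2 - t) = -3*(16*c**4 - t) = -3*(-t + 16*c**4) = -48*c**4 + 3*t)
v(210, s) - 1*22814 = (-48*210**4 + 3*16) - 1*22814 = (-48*1944810000 + 48) - 22814 = (-93350880000 + 48) - 22814 = -93350879952 - 22814 = -93350902766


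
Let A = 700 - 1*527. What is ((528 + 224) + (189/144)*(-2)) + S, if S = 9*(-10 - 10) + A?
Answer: 5939/8 ≈ 742.38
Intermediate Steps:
A = 173 (A = 700 - 527 = 173)
S = -7 (S = 9*(-10 - 10) + 173 = 9*(-20) + 173 = -180 + 173 = -7)
((528 + 224) + (189/144)*(-2)) + S = ((528 + 224) + (189/144)*(-2)) - 7 = (752 + (189*(1/144))*(-2)) - 7 = (752 + (21/16)*(-2)) - 7 = (752 - 21/8) - 7 = 5995/8 - 7 = 5939/8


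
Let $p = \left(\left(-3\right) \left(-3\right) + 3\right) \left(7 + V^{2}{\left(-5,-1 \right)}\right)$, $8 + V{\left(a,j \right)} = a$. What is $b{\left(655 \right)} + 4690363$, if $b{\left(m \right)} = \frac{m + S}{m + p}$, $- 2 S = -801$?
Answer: $\frac{25956470953}{5534} \approx 4.6904 \cdot 10^{6}$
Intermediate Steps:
$S = \frac{801}{2}$ ($S = \left(- \frac{1}{2}\right) \left(-801\right) = \frac{801}{2} \approx 400.5$)
$V{\left(a,j \right)} = -8 + a$
$p = 2112$ ($p = \left(\left(-3\right) \left(-3\right) + 3\right) \left(7 + \left(-8 - 5\right)^{2}\right) = \left(9 + 3\right) \left(7 + \left(-13\right)^{2}\right) = 12 \left(7 + 169\right) = 12 \cdot 176 = 2112$)
$b{\left(m \right)} = \frac{\frac{801}{2} + m}{2112 + m}$ ($b{\left(m \right)} = \frac{m + \frac{801}{2}}{m + 2112} = \frac{\frac{801}{2} + m}{2112 + m}$)
$b{\left(655 \right)} + 4690363 = \frac{\frac{801}{2} + 655}{2112 + 655} + 4690363 = \frac{1}{2767} \cdot \frac{2111}{2} + 4690363 = \frac{2111}{5534} + 4690363 = \frac{25956470953}{5534}$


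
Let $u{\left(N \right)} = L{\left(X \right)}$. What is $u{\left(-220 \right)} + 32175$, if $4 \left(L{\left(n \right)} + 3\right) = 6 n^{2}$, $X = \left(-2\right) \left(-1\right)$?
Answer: $32178$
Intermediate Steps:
$X = 2$
$L{\left(n \right)} = -3 + \frac{3 n^{2}}{2}$ ($L{\left(n \right)} = -3 + \frac{6 n^{2}}{4} = -3 + \frac{3 n^{2}}{2}$)
$u{\left(N \right)} = 3$ ($u{\left(N \right)} = -3 + \frac{3 \cdot 2^{2}}{2} = -3 + \frac{3}{2} \cdot 4 = -3 + 6 = 3$)
$u{\left(-220 \right)} + 32175 = 3 + 32175 = 32178$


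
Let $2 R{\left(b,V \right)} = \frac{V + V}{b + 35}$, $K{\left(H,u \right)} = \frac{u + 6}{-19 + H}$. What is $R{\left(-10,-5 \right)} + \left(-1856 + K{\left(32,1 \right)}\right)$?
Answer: $- \frac{120618}{65} \approx -1855.7$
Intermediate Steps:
$K{\left(H,u \right)} = \frac{6 + u}{-19 + H}$
$R{\left(b,V \right)} = \frac{V}{35 + b}$ ($R{\left(b,V \right)} = \frac{\left(V + V\right) \frac{1}{b + 35}}{2} = \frac{2 V \frac{1}{35 + b}}{2} = \frac{V}{35 + b}$)
$R{\left(-10,-5 \right)} + \left(-1856 + K{\left(32,1 \right)}\right) = - \frac{5}{35 - 10} - \left(1856 - \frac{6 + 1}{-19 + 32}\right) = - \frac{5}{25} - \left(1856 - \frac{1}{13} \cdot 7\right) = \left(-5\right) \frac{1}{25} + \left(-1856 + \frac{1}{13} \cdot 7\right) = - \frac{1}{5} + \left(-1856 + \frac{7}{13}\right) = - \frac{1}{5} - \frac{24121}{13} = - \frac{120618}{65}$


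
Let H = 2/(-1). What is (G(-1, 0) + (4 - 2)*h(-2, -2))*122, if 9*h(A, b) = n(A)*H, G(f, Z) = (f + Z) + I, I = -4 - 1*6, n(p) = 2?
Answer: -13054/9 ≈ -1450.4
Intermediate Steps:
I = -10 (I = -4 - 6 = -10)
H = -2 (H = 2*(-1) = -2)
G(f, Z) = -10 + Z + f (G(f, Z) = (f + Z) - 10 = (Z + f) - 10 = -10 + Z + f)
h(A, b) = -4/9 (h(A, b) = (2*(-2))/9 = (⅑)*(-4) = -4/9)
(G(-1, 0) + (4 - 2)*h(-2, -2))*122 = ((-10 + 0 - 1) + (4 - 2)*(-4/9))*122 = (-11 + 2*(-4/9))*122 = (-11 - 8/9)*122 = -107/9*122 = -13054/9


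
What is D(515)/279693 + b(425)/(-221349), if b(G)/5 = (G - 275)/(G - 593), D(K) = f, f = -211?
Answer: -424256089/577824481332 ≈ -0.00073423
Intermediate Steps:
D(K) = -211
b(G) = 5*(-275 + G)/(-593 + G) (b(G) = 5*((G - 275)/(G - 593)) = 5*((-275 + G)/(-593 + G)) = 5*(-275 + G)/(-593 + G))
D(515)/279693 + b(425)/(-221349) = -211/279693 + (5*(-275 + 425)/(-593 + 425))/(-221349) = -211*1/279693 + (5*150/(-168))*(-1/221349) = -211/279693 + (5*(-1/168)*150)*(-1/221349) = -211/279693 - 125/28*(-1/221349) = -211/279693 + 125/6197772 = -424256089/577824481332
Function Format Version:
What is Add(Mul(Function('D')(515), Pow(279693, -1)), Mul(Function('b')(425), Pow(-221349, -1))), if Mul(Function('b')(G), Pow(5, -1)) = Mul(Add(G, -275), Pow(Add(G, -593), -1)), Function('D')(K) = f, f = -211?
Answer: Rational(-424256089, 577824481332) ≈ -0.00073423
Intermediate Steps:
Function('D')(K) = -211
Function('b')(G) = Mul(5, Pow(Add(-593, G), -1), Add(-275, G)) (Function('b')(G) = Mul(5, Mul(Add(G, -275), Pow(Add(G, -593), -1))) = Mul(5, Mul(Add(-275, G), Pow(Add(-593, G), -1))) = Mul(5, Mul(Pow(Add(-593, G), -1), Add(-275, G))) = Mul(5, Pow(Add(-593, G), -1), Add(-275, G)))
Add(Mul(Function('D')(515), Pow(279693, -1)), Mul(Function('b')(425), Pow(-221349, -1))) = Add(Mul(-211, Pow(279693, -1)), Mul(Mul(5, Pow(Add(-593, 425), -1), Add(-275, 425)), Pow(-221349, -1))) = Add(Mul(-211, Rational(1, 279693)), Mul(Mul(5, Pow(-168, -1), 150), Rational(-1, 221349))) = Add(Rational(-211, 279693), Mul(Mul(5, Rational(-1, 168), 150), Rational(-1, 221349))) = Add(Rational(-211, 279693), Mul(Rational(-125, 28), Rational(-1, 221349))) = Add(Rational(-211, 279693), Rational(125, 6197772)) = Rational(-424256089, 577824481332)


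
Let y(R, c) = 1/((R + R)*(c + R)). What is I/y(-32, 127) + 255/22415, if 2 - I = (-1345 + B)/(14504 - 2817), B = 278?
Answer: -666178942203/52392821 ≈ -12715.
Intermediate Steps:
I = 24441/11687 (I = 2 - (-1345 + 278)/(14504 - 2817) = 2 - (-1067)/11687 = 2 - 1*(-1067/11687) = 2 + 1067/11687 = 24441/11687 ≈ 2.0913)
y(R, c) = 1/(2*R*(R + c)) (y(R, c) = 1/((2*R)*(R + c)) = 1/(2*R*(R + c)))
I/y(-32, 127) + 255/22415 = 24441/(11687*(((½)/(-32*(-32 + 127))))) + 255/22415 = 24441/(11687*(((½)*(-1/32)/95))) + 255*(1/22415) = 24441/(11687*(((½)*(-1/32)*(1/95)))) + 51/4483 = 24441/(11687*(-1/6080)) + 51/4483 = (24441/11687)*(-6080) + 51/4483 = -148601280/11687 + 51/4483 = -666178942203/52392821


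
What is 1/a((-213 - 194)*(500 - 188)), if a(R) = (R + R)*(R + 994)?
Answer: 1/31997428320 ≈ 3.1253e-11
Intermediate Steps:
a(R) = 2*R*(994 + R) (a(R) = (2*R)*(994 + R) = 2*R*(994 + R))
1/a((-213 - 194)*(500 - 188)) = 1/(2*((-213 - 194)*(500 - 188))*(994 + (-213 - 194)*(500 - 188))) = 1/(2*(-407*312)*(994 - 407*312)) = 1/(2*(-126984)*(994 - 126984)) = 1/(2*(-126984)*(-125990)) = 1/31997428320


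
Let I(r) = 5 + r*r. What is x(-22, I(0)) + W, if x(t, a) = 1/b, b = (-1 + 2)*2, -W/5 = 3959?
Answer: -39589/2 ≈ -19795.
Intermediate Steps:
I(r) = 5 + r**2
W = -19795 (W = -5*3959 = -19795)
b = 2 (b = 1*2 = 2)
x(t, a) = 1/2
x(-22, I(0)) + W = 1/2 - 19795 = -39589/2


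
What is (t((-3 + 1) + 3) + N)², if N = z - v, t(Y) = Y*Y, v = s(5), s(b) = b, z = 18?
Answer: 196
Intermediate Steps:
v = 5
t(Y) = Y²
N = 13 (N = 18 - 1*5 = 18 - 5 = 13)
(t((-3 + 1) + 3) + N)² = (((-3 + 1) + 3)² + 13)² = ((-2 + 3)² + 13)² = (1² + 13)² = (1 + 13)² = 14² = 196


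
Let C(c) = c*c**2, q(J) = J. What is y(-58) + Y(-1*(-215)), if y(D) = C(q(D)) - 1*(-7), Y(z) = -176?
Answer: -195281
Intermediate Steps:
C(c) = c**3
y(D) = 7 + D**3 (y(D) = D**3 - 1*(-7) = D**3 + 7 = 7 + D**3)
y(-58) + Y(-1*(-215)) = (7 + (-58)**3) - 176 = (7 - 195112) - 176 = -195105 - 176 = -195281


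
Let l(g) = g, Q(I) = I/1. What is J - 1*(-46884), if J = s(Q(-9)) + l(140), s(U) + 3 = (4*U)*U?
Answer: 47345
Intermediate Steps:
Q(I) = I (Q(I) = I*1 = I)
s(U) = -3 + 4*U² (s(U) = -3 + (4*U)*U = -3 + 4*U²)
J = 461 (J = (-3 + 4*(-9)²) + 140 = (-3 + 4*81) + 140 = (-3 + 324) + 140 = 321 + 140 = 461)
J - 1*(-46884) = 461 - 1*(-46884) = 461 + 46884 = 47345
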